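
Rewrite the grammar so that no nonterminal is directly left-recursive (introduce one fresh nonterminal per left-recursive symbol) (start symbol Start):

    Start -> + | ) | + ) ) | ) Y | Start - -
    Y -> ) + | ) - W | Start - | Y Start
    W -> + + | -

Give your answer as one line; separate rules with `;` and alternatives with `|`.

Start -> + Start1 | ) Start1 | + ) ) Start1 | ) Y Start1; Y -> ) + Y1 | ) - W Y1 | Start - Y1; W -> + + | -; Start1 -> - - Start1 | eps; Y1 -> Start Y1 | eps

Start, Y are directly left-recursive.
For Start: α = {- -}, β = {+, ), + ) ), ) Y}. Rewrite as Start → β Start1 and Start1 → α Start1 | ε.
For Y: α = {Start}, β = {) +, ) - W, Start -}. Rewrite as Y → β Y1 and Y1 → α Y1 | ε.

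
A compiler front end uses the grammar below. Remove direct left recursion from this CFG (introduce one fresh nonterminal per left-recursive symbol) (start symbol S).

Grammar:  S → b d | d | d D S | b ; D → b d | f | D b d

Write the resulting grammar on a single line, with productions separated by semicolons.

Directly left-recursive nonterminal: D.
For D: α = {b d}, β = {b d, f}. Rewrite as D → β D' and D' → α D' | ε.

S → b d | d | d D S | b; D → b d D' | f D'; D' → b d D' | eps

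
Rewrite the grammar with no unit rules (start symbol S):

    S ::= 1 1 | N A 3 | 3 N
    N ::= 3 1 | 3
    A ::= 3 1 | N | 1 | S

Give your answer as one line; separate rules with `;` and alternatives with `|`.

Unit pairs: A ⇒* {N, S}.
Replace each nonterminal's rules with the union of the non-unit rules of every nonterminal it unit-derives.

S ::= 1 1 | N A 3 | 3 N; N ::= 3 1 | 3; A ::= 1 1 | N A 3 | 3 N | 3 1 | 3 | 1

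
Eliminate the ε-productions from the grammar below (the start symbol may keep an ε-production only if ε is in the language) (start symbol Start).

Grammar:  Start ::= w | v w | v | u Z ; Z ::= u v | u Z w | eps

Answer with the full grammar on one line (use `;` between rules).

Start ::= w | v w | v | u Z | u; Z ::= u v | u Z w | u w

Nullable set = {Z}.
ε ∉ L(G), so no ε-production is kept.
Add the nullable-subset variants: Start → u Z gives u Z | u. Z → u Z w gives u Z w | u w.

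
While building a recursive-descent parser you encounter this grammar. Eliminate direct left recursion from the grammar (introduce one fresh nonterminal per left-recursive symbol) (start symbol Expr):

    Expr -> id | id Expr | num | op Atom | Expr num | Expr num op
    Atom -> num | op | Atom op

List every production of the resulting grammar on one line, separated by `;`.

Directly left-recursive nonterminals: Expr, Atom.
For Expr: α = {num, num op}, β = {id, id Expr, num, op Atom}. Rewrite as Expr → β Expr1 and Expr1 → α Expr1 | ε.
For Atom: α = {op}, β = {num, op}. Rewrite as Atom → β Atom1 and Atom1 → α Atom1 | ε.

Expr -> id Expr1 | id Expr Expr1 | num Expr1 | op Atom Expr1; Atom -> num Atom1 | op Atom1; Expr1 -> num Expr1 | num op Expr1 | ε; Atom1 -> op Atom1 | ε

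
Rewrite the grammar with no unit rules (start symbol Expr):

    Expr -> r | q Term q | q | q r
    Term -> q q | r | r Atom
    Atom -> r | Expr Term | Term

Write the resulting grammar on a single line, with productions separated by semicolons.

Unit pairs: Atom ⇒* {Term}.
For each unit pair (A, B), copy every non-unit production of B to A, then drop all unit productions.

Expr -> r | q Term q | q | q r; Term -> q q | r | r Atom; Atom -> q q | r | r Atom | Expr Term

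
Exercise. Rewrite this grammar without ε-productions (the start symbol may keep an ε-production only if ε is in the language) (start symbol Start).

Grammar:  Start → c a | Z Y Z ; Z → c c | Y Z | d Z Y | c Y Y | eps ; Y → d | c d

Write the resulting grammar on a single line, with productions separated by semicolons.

Nullable nonterminals: {Z}.
ε ∉ L(G), so no ε-production is kept.
For each production, add variants omitting each subset of nullable occurrences: Start → Z Y Z gives Z Y Z | Z Y | Y Z | Y. Z → Y Z gives Y Z | Y. Z → d Z Y gives d Z Y | d Y.

Start → c a | Z Y Z | Z Y | Y Z | Y; Z → c c | Y Z | Y | d Z Y | d Y | c Y Y; Y → d | c d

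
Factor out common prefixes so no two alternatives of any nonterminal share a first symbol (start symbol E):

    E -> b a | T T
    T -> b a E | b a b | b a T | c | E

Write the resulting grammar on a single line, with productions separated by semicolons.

E -> b a | T T; T -> c | E | b a T'; T' -> E | b | T

T has alternatives sharing prefix 'b a': factor to T → b a T' with T' → E | b | T.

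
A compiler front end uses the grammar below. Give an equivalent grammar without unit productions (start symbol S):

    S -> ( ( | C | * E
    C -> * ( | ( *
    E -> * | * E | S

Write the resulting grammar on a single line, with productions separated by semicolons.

Unit pairs: E ⇒* {C, S}; S ⇒* {C}.
For each unit pair (A, B), copy every non-unit production of B to A, then drop all unit productions.

S -> * ( | ( * | ( ( | * E; C -> * ( | ( *; E -> * | * E | * ( | ( * | ( (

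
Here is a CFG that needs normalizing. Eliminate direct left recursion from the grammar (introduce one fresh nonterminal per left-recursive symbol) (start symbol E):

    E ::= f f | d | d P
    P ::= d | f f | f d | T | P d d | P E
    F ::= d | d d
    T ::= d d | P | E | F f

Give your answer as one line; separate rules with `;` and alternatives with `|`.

E ::= f f | d | d P; P ::= d P' | f f P' | f d P' | T P'; F ::= d | d d; T ::= d d | P | E | F f; P' ::= d d P' | E P' | ε

Directly left-recursive nonterminal: P.
For P: α = {d d, E}, β = {d, f f, f d, T}. Rewrite as P → β P' and P' → α P' | ε.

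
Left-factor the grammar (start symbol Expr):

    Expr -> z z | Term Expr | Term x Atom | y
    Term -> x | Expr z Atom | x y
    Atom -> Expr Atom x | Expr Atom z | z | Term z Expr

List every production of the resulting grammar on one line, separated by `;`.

Expr -> z z | y | Term Expr1; Term -> Expr z Atom | x Term1; Atom -> z | Term z Expr | Expr Atom Atom1; Expr1 -> Expr | x Atom; Term1 -> ε | y; Atom1 -> x | z

Expr has alternatives sharing prefix 'Term': factor to Expr → Term Expr1 with Expr1 → Expr | x Atom.
Term has alternatives sharing prefix 'x': factor to Term → x Term1 with Term1 → ε | y.
Atom has alternatives sharing prefix 'Expr Atom': factor to Atom → Expr Atom Atom1 with Atom1 → x | z.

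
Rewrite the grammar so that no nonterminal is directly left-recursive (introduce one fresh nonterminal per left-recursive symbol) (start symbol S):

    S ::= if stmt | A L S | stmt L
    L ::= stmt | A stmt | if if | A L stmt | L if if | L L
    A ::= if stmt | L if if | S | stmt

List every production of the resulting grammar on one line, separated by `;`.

L is directly left-recursive.
For L: α = {if if, L}, β = {stmt, A stmt, if if, A L stmt}. Rewrite as L → β L' and L' → α L' | ε.

S ::= if stmt | A L S | stmt L; L ::= stmt L' | A stmt L' | if if L' | A L stmt L'; A ::= if stmt | L if if | S | stmt; L' ::= if if L' | L L' | epsilon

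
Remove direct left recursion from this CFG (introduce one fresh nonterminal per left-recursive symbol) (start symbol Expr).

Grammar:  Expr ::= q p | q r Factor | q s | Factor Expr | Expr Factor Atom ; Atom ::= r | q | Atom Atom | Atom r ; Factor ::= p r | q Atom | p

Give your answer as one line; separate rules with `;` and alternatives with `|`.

Directly left-recursive nonterminals: Expr, Atom.
For Expr: α = {Factor Atom}, β = {q p, q r Factor, q s, Factor Expr}. Rewrite as Expr → β Expr1 and Expr1 → α Expr1 | ε.
For Atom: α = {Atom, r}, β = {r, q}. Rewrite as Atom → β Atom1 and Atom1 → α Atom1 | ε.

Expr ::= q p Expr1 | q r Factor Expr1 | q s Expr1 | Factor Expr Expr1; Atom ::= r Atom1 | q Atom1; Factor ::= p r | q Atom | p; Expr1 ::= Factor Atom Expr1 | eps; Atom1 ::= Atom Atom1 | r Atom1 | eps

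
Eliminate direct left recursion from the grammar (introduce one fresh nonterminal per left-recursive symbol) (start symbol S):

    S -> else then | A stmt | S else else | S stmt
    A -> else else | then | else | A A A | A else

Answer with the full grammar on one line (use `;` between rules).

S -> else then S' | A stmt S'; A -> else else A' | then A' | else A'; S' -> else else S' | stmt S' | ε; A' -> A A A' | else A' | ε

S, A are directly left-recursive.
For S: α = {else else, stmt}, β = {else then, A stmt}. Rewrite as S → β S' and S' → α S' | ε.
For A: α = {A A, else}, β = {else else, then, else}. Rewrite as A → β A' and A' → α A' | ε.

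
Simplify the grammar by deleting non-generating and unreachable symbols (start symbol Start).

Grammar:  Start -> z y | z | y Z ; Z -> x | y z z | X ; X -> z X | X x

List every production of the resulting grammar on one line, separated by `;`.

Generating nonterminals: {Start, Z}.
Reachable from Start after that: {Start, Z}.
Removed useless symbols: {X} and every production mentioning them.

Start -> z y | z | y Z; Z -> x | y z z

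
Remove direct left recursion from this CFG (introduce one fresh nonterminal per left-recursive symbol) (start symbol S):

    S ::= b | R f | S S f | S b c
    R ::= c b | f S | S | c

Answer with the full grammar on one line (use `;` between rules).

S ::= b S' | R f S'; R ::= c b | f S | S | c; S' ::= S f S' | b c S' | ε

Left recursion appears on S.
For S: α = {S f, b c}, β = {b, R f}. Rewrite as S → β S' and S' → α S' | ε.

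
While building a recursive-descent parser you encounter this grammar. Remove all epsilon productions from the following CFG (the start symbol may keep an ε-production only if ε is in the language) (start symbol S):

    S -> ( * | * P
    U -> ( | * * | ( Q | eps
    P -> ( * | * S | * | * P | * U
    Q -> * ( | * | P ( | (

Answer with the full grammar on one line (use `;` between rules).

The nullable symbols are {U}.
ε ∉ L(G), so no ε-production is kept.

S -> ( * | * P; U -> ( | * * | ( Q; P -> ( * | * S | * | * P | * U; Q -> * ( | * | P ( | (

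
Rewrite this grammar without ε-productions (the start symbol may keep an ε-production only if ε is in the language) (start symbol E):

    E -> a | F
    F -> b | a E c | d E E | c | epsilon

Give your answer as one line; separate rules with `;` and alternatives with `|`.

Nullable nonterminals: {E, F}.
ε ∈ L(G) since E is nullable, so keep E → ε.
Expand every rule over subsets of its nullable positions: F → a E c gives a E c | a c. F → d E E gives d E E | d E | d.

E -> a | F | epsilon; F -> b | a E c | a c | d E E | d E | d | c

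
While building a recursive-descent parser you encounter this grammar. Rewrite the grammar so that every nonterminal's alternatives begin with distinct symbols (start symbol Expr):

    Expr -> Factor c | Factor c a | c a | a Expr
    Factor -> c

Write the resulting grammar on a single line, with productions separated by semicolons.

Expr -> c a | a Expr | Factor c Expr1; Factor -> c; Expr1 -> ε | a

Expr has alternatives sharing prefix 'Factor c': factor to Expr → Factor c Expr1 with Expr1 → ε | a.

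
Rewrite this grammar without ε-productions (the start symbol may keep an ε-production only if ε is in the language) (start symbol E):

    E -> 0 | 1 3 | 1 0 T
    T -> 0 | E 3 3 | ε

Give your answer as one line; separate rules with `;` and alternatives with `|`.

Nullable set = {T}.
ε ∉ L(G), so no ε-production is kept.
Expand every rule over subsets of its nullable positions: E → 1 0 T gives 1 0 T | 1 0.

E -> 0 | 1 3 | 1 0 T | 1 0; T -> 0 | E 3 3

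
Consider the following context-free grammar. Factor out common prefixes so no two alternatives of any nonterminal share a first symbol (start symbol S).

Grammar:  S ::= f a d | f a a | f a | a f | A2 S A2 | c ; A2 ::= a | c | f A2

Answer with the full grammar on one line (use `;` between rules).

S ::= a f | A2 S A2 | c | f a S'; A2 ::= a | c | f A2; S' ::= d | a | ε

S has alternatives sharing prefix 'f a': factor to S → f a S' with S' → d | a | ε.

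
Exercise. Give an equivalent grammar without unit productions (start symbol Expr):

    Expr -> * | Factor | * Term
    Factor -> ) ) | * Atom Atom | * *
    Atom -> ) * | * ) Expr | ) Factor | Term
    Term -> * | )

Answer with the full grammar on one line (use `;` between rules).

Expr -> ) ) | * Atom Atom | * * | * | * Term; Factor -> ) ) | * Atom Atom | * *; Atom -> * | ) | ) * | * ) Expr | ) Factor; Term -> * | )

Unit pairs: Atom ⇒* {Term}; Expr ⇒* {Factor}.
Replace each nonterminal's rules with the union of the non-unit rules of every nonterminal it unit-derives.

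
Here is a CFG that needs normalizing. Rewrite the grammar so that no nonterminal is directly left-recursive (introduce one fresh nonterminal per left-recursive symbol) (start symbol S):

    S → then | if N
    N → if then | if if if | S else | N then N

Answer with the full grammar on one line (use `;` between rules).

S → then | if N; N → if then N' | if if if N' | S else N'; N' → then N N' | ε

Left recursion appears on N.
For N: α = {then N}, β = {if then, if if if, S else}. Rewrite as N → β N' and N' → α N' | ε.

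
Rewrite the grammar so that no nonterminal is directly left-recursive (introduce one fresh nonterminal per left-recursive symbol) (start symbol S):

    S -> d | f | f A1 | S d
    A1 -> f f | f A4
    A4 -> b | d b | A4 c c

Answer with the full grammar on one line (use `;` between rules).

Directly left-recursive nonterminals: S, A4.
For S: α = {d}, β = {d, f, f A1}. Rewrite as S → β S' and S' → α S' | ε.
For A4: α = {c c}, β = {b, d b}. Rewrite as A4 → β A4' and A4' → α A4' | ε.

S -> d S' | f S' | f A1 S'; A1 -> f f | f A4; A4 -> b A4' | d b A4'; S' -> d S' | ε; A4' -> c c A4' | ε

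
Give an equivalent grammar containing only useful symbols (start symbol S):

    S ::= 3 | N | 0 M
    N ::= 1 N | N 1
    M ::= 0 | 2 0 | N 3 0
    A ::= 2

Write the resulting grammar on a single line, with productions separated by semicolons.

S ::= 3 | 0 M; M ::= 0 | 2 0

Generating nonterminals: {A, M, S}.
Reachable from S after that: {M, S}.
Removed useless symbols: {A, N} and every production mentioning them.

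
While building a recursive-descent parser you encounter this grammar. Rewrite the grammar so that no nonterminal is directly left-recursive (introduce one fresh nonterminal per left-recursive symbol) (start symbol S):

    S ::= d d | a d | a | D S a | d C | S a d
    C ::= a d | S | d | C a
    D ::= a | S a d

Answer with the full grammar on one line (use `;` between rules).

Directly left-recursive nonterminals: S, C.
For S: α = {a d}, β = {d d, a d, a, D S a, d C}. Rewrite as S → β S' and S' → α S' | ε.
For C: α = {a}, β = {a d, S, d}. Rewrite as C → β C' and C' → α C' | ε.

S ::= d d S' | a d S' | a S' | D S a S' | d C S'; C ::= a d C' | S C' | d C'; D ::= a | S a d; S' ::= a d S' | eps; C' ::= a C' | eps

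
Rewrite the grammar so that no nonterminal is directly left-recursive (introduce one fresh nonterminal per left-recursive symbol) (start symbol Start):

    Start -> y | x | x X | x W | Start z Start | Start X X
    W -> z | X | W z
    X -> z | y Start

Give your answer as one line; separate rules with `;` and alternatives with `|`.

Directly left-recursive nonterminals: Start, W.
For Start: α = {z Start, X X}, β = {y, x, x X, x W}. Rewrite as Start → β Start1 and Start1 → α Start1 | ε.
For W: α = {z}, β = {z, X}. Rewrite as W → β W1 and W1 → α W1 | ε.

Start -> y Start1 | x Start1 | x X Start1 | x W Start1; W -> z W1 | X W1; X -> z | y Start; Start1 -> z Start Start1 | X X Start1 | ε; W1 -> z W1 | ε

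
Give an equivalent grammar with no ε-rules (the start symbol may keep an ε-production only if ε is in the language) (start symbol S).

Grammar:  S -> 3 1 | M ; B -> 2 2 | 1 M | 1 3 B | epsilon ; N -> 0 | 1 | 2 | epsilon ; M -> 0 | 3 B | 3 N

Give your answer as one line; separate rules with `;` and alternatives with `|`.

The nullable symbols are {B, N}.
ε ∉ L(G), so no ε-production is kept.
Expand every rule over subsets of its nullable positions: B → 1 3 B gives 1 3 B | 1 3. M → 3 B gives 3 B | 3.

S -> 3 1 | M; B -> 2 2 | 1 M | 1 3 B | 1 3; N -> 0 | 1 | 2; M -> 0 | 3 B | 3 | 3 N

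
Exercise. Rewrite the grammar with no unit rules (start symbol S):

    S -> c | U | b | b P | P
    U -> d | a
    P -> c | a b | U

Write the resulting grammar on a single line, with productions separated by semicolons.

Unit pairs: P ⇒* {U}; S ⇒* {P, U}.
For every A with A ⇒* B via unit rules, add B's non-unit alternatives to A; then delete every rule of the form X → Y.

S -> d | a | c | b | b P | a b; U -> d | a; P -> d | a | c | a b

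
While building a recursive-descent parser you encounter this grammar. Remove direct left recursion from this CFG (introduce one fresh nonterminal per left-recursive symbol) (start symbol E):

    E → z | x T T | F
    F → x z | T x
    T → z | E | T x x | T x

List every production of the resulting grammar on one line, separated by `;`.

Left recursion appears on T.
For T: α = {x x, x}, β = {z, E}. Rewrite as T → β T' and T' → α T' | ε.

E → z | x T T | F; F → x z | T x; T → z T' | E T'; T' → x x T' | x T' | eps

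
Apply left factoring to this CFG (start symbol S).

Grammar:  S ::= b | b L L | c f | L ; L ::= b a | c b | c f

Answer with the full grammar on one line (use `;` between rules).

S has alternatives sharing prefix 'b': factor to S → b S' with S' → ε | L L.
L has alternatives sharing prefix 'c': factor to L → c L' with L' → b | f.

S ::= c f | L | b S'; L ::= b a | c L'; S' ::= epsilon | L L; L' ::= b | f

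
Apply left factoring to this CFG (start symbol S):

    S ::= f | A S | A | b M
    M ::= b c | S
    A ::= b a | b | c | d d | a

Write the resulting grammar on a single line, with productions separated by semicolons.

S has alternatives sharing prefix 'A': factor to S → A S' with S' → S | ε.
A has alternatives sharing prefix 'b': factor to A → b A' with A' → a | ε.

S ::= f | b M | A S'; M ::= b c | S; A ::= c | d d | a | b A'; S' ::= S | ε; A' ::= a | ε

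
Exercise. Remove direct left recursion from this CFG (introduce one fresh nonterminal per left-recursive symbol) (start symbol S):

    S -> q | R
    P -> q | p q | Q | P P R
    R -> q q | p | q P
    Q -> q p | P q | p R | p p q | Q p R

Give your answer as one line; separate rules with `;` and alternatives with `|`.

P, Q are directly left-recursive.
For P: α = {P R}, β = {q, p q, Q}. Rewrite as P → β P' and P' → α P' | ε.
For Q: α = {p R}, β = {q p, P q, p R, p p q}. Rewrite as Q → β Q' and Q' → α Q' | ε.

S -> q | R; P -> q P' | p q P' | Q P'; R -> q q | p | q P; Q -> q p Q' | P q Q' | p R Q' | p p q Q'; P' -> P R P' | eps; Q' -> p R Q' | eps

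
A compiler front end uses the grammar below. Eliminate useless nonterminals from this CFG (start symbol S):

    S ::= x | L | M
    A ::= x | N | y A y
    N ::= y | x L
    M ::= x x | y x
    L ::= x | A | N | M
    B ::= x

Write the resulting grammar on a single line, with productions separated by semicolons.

S ::= x | L | M; A ::= x | N | y A y; N ::= y | x L; M ::= x x | y x; L ::= x | A | N | M

Generating nonterminals: {A, B, L, M, N, S}.
Reachable from S after that: {A, L, M, N, S}.
Removed useless symbols: {B} and every production mentioning them.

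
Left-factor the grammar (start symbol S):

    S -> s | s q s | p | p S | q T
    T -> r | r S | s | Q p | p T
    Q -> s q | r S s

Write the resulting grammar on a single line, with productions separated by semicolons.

S -> q T | s S' | p S''; T -> s | Q p | p T | r T'; Q -> s q | r S s; S' -> ε | q s; S'' -> ε | S; T' -> ε | S

S has alternatives sharing prefix 's': factor to S → s S' with S' → ε | q s.
S has alternatives sharing prefix 'p': factor to S → p S'' with S'' → ε | S.
T has alternatives sharing prefix 'r': factor to T → r T' with T' → ε | S.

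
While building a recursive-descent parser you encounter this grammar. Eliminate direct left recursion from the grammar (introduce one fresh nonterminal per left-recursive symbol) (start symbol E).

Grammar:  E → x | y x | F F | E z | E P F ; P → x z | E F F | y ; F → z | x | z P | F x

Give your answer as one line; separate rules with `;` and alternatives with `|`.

E, F are directly left-recursive.
For E: α = {z, P F}, β = {x, y x, F F}. Rewrite as E → β E' and E' → α E' | ε.
For F: α = {x}, β = {z, x, z P}. Rewrite as F → β F' and F' → α F' | ε.

E → x E' | y x E' | F F E'; P → x z | E F F | y; F → z F' | x F' | z P F'; E' → z E' | P F E' | ε; F' → x F' | ε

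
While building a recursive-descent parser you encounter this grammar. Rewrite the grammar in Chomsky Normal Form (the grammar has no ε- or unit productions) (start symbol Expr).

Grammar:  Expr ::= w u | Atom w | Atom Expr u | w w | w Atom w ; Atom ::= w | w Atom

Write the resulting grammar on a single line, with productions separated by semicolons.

Expr ::= X1 X2 | Atom X1 | Atom Y1 | X1 X1 | X1 Y2; Atom ::= w | X1 Atom; X1 ::= w; X2 ::= u; Y1 ::= Expr X2; Y2 ::= Atom X1

Introduce a nonterminal for each terminal appearing in a rule of length ≥ 2: X1 → w, X2 → u.
Binarize each right-hand side of length ≥ 3 by chaining fresh nonterminals (Y1, Y2, …): affected rules were Expr → Atom Expr X2; Expr → X1 Atom X1.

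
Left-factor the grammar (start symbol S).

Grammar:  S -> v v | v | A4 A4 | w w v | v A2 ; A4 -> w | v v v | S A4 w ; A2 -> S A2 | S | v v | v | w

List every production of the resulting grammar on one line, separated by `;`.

S -> A4 A4 | w w v | v S'; A4 -> w | v v v | S A4 w; A2 -> w | S A2' | v A2''; S' -> v | ε | A2; A2' -> A2 | ε; A2'' -> v | ε

S has alternatives sharing prefix 'v': factor to S → v S' with S' → v | ε | A2.
A2 has alternatives sharing prefix 'S': factor to A2 → S A2' with A2' → A2 | ε.
A2 has alternatives sharing prefix 'v': factor to A2 → v A2'' with A2'' → v | ε.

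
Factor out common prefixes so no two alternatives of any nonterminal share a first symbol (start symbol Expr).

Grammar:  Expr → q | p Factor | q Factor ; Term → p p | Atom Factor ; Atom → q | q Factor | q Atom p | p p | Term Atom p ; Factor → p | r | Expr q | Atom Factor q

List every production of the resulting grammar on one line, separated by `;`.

Expr has alternatives sharing prefix 'q': factor to Expr → q Expr1 with Expr1 → ε | Factor.
Atom has alternatives sharing prefix 'q': factor to Atom → q Atom1 with Atom1 → ε | Factor | Atom p.

Expr → p Factor | q Expr1; Term → p p | Atom Factor; Atom → p p | Term Atom p | q Atom1; Factor → p | r | Expr q | Atom Factor q; Expr1 → epsilon | Factor; Atom1 → epsilon | Factor | Atom p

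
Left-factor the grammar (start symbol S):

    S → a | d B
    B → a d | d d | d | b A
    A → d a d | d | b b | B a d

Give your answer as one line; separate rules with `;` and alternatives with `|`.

S → a | d B; B → a d | b A | d B'; A → b b | B a d | d A'; B' → d | eps; A' → a d | eps

B has alternatives sharing prefix 'd': factor to B → d B' with B' → d | ε.
A has alternatives sharing prefix 'd': factor to A → d A' with A' → a d | ε.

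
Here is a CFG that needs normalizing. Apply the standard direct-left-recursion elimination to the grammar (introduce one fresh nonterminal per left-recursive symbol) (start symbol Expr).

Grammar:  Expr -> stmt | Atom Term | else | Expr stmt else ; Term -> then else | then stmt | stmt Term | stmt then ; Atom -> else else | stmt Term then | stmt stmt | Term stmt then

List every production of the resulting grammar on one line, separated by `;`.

Expr -> stmt Expr1 | Atom Term Expr1 | else Expr1; Term -> then else | then stmt | stmt Term | stmt then; Atom -> else else | stmt Term then | stmt stmt | Term stmt then; Expr1 -> stmt else Expr1 | eps

Expr is directly left-recursive.
For Expr: α = {stmt else}, β = {stmt, Atom Term, else}. Rewrite as Expr → β Expr1 and Expr1 → α Expr1 | ε.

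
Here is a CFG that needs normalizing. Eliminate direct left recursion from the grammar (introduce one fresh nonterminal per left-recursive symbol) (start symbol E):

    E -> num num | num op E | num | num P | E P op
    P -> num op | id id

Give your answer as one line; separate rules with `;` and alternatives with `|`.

E -> num num E' | num op E E' | num E' | num P E'; P -> num op | id id; E' -> P op E' | ε

Left recursion appears on E.
For E: α = {P op}, β = {num num, num op E, num, num P}. Rewrite as E → β E' and E' → α E' | ε.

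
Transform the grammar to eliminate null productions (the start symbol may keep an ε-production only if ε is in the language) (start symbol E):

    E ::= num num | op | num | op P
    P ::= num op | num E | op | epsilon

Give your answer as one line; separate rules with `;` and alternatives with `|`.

E ::= num num | op | num | op P; P ::= num op | num E | op

The nullable symbols are {P}.
ε ∉ L(G), so no ε-production is kept.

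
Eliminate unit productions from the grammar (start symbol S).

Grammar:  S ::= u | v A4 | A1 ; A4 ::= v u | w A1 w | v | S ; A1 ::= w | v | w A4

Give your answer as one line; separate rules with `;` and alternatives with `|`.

S ::= w | v | w A4 | u | v A4; A4 ::= v u | w A1 w | v | w | w A4 | u | v A4; A1 ::= w | v | w A4

Unit pairs: A4 ⇒* {A1, S}; S ⇒* {A1}.
Replace each nonterminal's rules with the union of the non-unit rules of every nonterminal it unit-derives.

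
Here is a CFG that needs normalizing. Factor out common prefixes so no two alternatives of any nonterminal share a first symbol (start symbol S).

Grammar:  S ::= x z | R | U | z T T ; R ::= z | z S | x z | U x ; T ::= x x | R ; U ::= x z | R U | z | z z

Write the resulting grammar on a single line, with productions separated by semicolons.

S ::= x z | R | U | z T T; R ::= x z | U x | z R'; T ::= x x | R; U ::= x z | R U | z U'; R' ::= eps | S; U' ::= eps | z

R has alternatives sharing prefix 'z': factor to R → z R' with R' → ε | S.
U has alternatives sharing prefix 'z': factor to U → z U' with U' → ε | z.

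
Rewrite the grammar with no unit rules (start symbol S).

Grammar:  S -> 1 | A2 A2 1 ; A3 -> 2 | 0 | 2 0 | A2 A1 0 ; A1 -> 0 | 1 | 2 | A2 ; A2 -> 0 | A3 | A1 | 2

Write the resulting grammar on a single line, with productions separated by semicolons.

Unit pairs: A1 ⇒* {A2, A3}; A2 ⇒* {A1, A3}.
Replace each nonterminal's rules with the union of the non-unit rules of every nonterminal it unit-derives.

S -> 1 | A2 A2 1; A3 -> 2 | 0 | 2 0 | A2 A1 0; A1 -> 0 | 2 | 1 | 2 0 | A2 A1 0; A2 -> 0 | 2 | 1 | 2 0 | A2 A1 0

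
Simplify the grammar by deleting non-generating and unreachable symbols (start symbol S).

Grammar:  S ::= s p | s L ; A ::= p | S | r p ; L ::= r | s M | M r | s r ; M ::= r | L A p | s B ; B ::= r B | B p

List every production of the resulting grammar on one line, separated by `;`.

Generating nonterminals: {A, L, M, S}.
Reachable from S after that: {A, L, M, S}.
Removed useless symbols: {B} and every production mentioning them.

S ::= s p | s L; A ::= p | S | r p; L ::= r | s M | M r | s r; M ::= r | L A p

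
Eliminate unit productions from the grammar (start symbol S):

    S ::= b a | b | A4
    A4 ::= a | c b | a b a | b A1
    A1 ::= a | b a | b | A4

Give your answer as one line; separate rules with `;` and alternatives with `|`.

S ::= a | c b | a b a | b A1 | b a | b; A4 ::= a | c b | a b a | b A1; A1 ::= a | c b | a b a | b A1 | b a | b

Unit pairs: A1 ⇒* {A4}; S ⇒* {A4}.
For each unit pair (A, B), copy every non-unit production of B to A, then drop all unit productions.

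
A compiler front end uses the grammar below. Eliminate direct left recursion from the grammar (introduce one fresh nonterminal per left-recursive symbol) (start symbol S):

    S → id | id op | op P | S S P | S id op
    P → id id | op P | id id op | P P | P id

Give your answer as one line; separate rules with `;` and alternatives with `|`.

S, P are directly left-recursive.
For S: α = {S P, id op}, β = {id, id op, op P}. Rewrite as S → β S' and S' → α S' | ε.
For P: α = {P, id}, β = {id id, op P, id id op}. Rewrite as P → β P' and P' → α P' | ε.

S → id S' | id op S' | op P S'; P → id id P' | op P P' | id id op P'; S' → S P S' | id op S' | ε; P' → P P' | id P' | ε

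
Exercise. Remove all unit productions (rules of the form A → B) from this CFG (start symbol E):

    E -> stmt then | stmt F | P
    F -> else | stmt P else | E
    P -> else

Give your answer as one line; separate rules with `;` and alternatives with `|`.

E -> stmt then | stmt F | else; F -> stmt then | stmt F | else | stmt P else; P -> else

Unit pairs: E ⇒* {P}; F ⇒* {E, P}.
For every A with A ⇒* B via unit rules, add B's non-unit alternatives to A; then delete every rule of the form X → Y.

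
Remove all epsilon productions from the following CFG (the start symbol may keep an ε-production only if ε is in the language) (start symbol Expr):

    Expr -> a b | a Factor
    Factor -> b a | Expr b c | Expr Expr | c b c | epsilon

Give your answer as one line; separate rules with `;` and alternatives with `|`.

Expr -> a b | a Factor | a; Factor -> b a | Expr b c | Expr Expr | c b c

Nullable nonterminals: {Factor}.
ε ∉ L(G), so no ε-production is kept.
For each production, add variants omitting each subset of nullable occurrences: Expr → a Factor gives a Factor | a.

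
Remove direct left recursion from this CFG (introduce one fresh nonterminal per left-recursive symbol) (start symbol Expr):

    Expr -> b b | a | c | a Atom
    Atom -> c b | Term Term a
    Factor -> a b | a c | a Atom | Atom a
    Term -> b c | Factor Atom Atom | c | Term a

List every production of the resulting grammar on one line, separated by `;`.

Directly left-recursive nonterminal: Term.
For Term: α = {a}, β = {b c, Factor Atom Atom, c}. Rewrite as Term → β Term1 and Term1 → α Term1 | ε.

Expr -> b b | a | c | a Atom; Atom -> c b | Term Term a; Factor -> a b | a c | a Atom | Atom a; Term -> b c Term1 | Factor Atom Atom Term1 | c Term1; Term1 -> a Term1 | ε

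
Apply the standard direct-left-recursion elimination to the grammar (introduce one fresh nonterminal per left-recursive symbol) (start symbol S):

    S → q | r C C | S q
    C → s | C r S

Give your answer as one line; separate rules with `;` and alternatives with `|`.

Directly left-recursive nonterminals: S, C.
For S: α = {q}, β = {q, r C C}. Rewrite as S → β S' and S' → α S' | ε.
For C: α = {r S}, β = {s}. Rewrite as C → β C' and C' → α C' | ε.

S → q S' | r C C S'; C → s C'; S' → q S' | ε; C' → r S C' | ε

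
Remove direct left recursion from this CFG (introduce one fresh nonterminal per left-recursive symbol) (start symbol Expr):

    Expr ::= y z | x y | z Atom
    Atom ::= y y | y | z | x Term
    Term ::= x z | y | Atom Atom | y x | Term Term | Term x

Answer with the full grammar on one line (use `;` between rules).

Directly left-recursive nonterminal: Term.
For Term: α = {Term, x}, β = {x z, y, Atom Atom, y x}. Rewrite as Term → β Term1 and Term1 → α Term1 | ε.

Expr ::= y z | x y | z Atom; Atom ::= y y | y | z | x Term; Term ::= x z Term1 | y Term1 | Atom Atom Term1 | y x Term1; Term1 ::= Term Term1 | x Term1 | eps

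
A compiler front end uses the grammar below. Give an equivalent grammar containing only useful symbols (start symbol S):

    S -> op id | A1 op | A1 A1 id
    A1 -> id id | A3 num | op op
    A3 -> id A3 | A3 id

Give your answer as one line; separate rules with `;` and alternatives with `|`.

S -> op id | A1 op | A1 A1 id; A1 -> id id | op op

Generating nonterminals: {A1, S}.
Reachable from S after that: {A1, S}.
Removed useless symbols: {A3} and every production mentioning them.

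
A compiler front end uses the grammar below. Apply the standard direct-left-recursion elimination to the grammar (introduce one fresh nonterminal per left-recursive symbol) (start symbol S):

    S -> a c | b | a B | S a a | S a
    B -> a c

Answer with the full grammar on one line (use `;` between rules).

Left recursion appears on S.
For S: α = {a a, a}, β = {a c, b, a B}. Rewrite as S → β S' and S' → α S' | ε.

S -> a c S' | b S' | a B S'; B -> a c; S' -> a a S' | a S' | ε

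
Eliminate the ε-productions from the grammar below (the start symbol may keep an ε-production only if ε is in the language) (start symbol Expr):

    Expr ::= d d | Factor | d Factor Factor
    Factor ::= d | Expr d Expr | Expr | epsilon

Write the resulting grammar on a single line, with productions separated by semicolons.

Expr ::= d d | Factor | d Factor Factor | d Factor | d | ε; Factor ::= d | Expr d Expr | Expr d | d Expr | Expr

The nullable symbols are {Expr, Factor}.
ε ∈ L(G) since Expr is nullable, so keep Expr → ε.
Add the nullable-subset variants: Expr → d Factor Factor gives d Factor Factor | d Factor | d. Factor → Expr d Expr gives Expr d Expr | Expr d | d Expr.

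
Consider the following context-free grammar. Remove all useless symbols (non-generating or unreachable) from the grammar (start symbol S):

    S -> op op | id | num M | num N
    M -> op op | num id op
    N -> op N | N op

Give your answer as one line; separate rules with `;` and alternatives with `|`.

S -> op op | id | num M; M -> op op | num id op

Generating nonterminals: {M, S}.
Reachable from S after that: {M, S}.
Removed useless symbols: {N} and every production mentioning them.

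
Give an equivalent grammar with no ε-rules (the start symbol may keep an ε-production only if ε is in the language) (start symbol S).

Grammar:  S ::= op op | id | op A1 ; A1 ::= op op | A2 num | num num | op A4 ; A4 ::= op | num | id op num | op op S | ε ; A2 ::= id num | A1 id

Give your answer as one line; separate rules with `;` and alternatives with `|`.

Nullable set = {A4}.
ε ∉ L(G), so no ε-production is kept.
Expand every rule over subsets of its nullable positions: A1 → op A4 gives op A4 | op.

S ::= op op | id | op A1; A1 ::= op op | A2 num | num num | op A4 | op; A4 ::= op | num | id op num | op op S; A2 ::= id num | A1 id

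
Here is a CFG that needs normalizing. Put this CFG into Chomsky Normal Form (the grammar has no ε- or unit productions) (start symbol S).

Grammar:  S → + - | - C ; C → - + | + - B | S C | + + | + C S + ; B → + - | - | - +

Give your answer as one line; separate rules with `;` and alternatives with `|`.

S → X1 X2 | X2 C; C → X2 X1 | X1 Y1 | S C | X1 X1 | X1 Y2; B → X1 X2 | - | X2 X1; X1 → +; X2 → -; Y1 → X2 B; Y2 → C Y3; Y3 → S X1

Introduce a nonterminal for each terminal appearing in a rule of length ≥ 2: X1 → +, X2 → -.
Binarize each right-hand side of length ≥ 3 by chaining fresh nonterminals (Y1, Y2, …): affected rules were C → X1 X2 B; C → X1 C S X1.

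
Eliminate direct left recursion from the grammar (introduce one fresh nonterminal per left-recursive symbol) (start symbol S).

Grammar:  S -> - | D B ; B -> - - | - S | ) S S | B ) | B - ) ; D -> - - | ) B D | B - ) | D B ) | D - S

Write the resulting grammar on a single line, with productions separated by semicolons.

S -> - | D B; B -> - - B' | - S B' | ) S S B'; D -> - - D' | ) B D D' | B - ) D'; B' -> ) B' | - ) B' | ε; D' -> B ) D' | - S D' | ε

B, D are directly left-recursive.
For B: α = {), - )}, β = {- -, - S, ) S S}. Rewrite as B → β B' and B' → α B' | ε.
For D: α = {B ), - S}, β = {- -, ) B D, B - )}. Rewrite as D → β D' and D' → α D' | ε.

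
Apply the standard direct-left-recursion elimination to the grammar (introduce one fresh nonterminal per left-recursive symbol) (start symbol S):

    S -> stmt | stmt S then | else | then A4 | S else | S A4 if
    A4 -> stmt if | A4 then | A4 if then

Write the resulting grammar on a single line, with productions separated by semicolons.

Left recursion appears on S, A4.
For S: α = {else, A4 if}, β = {stmt, stmt S then, else, then A4}. Rewrite as S → β S' and S' → α S' | ε.
For A4: α = {then, if then}, β = {stmt if}. Rewrite as A4 → β A4' and A4' → α A4' | ε.

S -> stmt S' | stmt S then S' | else S' | then A4 S'; A4 -> stmt if A4'; S' -> else S' | A4 if S' | ε; A4' -> then A4' | if then A4' | ε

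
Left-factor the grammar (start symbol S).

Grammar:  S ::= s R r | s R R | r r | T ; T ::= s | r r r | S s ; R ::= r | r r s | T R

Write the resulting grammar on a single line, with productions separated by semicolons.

S has alternatives sharing prefix 's R': factor to S → s R S' with S' → r | R.
R has alternatives sharing prefix 'r': factor to R → r R' with R' → ε | r s.

S ::= r r | T | s R S'; T ::= s | r r r | S s; R ::= T R | r R'; S' ::= r | R; R' ::= ε | r s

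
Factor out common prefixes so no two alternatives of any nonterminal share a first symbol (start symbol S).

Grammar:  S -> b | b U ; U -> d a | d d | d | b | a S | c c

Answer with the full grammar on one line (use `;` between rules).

S has alternatives sharing prefix 'b': factor to S → b S' with S' → ε | U.
U has alternatives sharing prefix 'd': factor to U → d U' with U' → a | d | ε.

S -> b S'; U -> b | a S | c c | d U'; S' -> ε | U; U' -> a | d | ε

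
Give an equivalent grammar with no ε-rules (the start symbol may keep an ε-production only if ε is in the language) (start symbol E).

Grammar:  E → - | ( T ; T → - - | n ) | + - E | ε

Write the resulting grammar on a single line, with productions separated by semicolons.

E → - | ( T | (; T → - - | n ) | + - E

Nullable nonterminals: {T}.
ε ∉ L(G), so no ε-production is kept.
Add the nullable-subset variants: E → ( T gives ( T | (.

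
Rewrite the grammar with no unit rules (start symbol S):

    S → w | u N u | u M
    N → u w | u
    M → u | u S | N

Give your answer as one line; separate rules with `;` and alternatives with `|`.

S → w | u N u | u M; N → u w | u; M → u w | u | u S

Unit pairs: M ⇒* {N}.
For each unit pair (A, B), copy every non-unit production of B to A, then drop all unit productions.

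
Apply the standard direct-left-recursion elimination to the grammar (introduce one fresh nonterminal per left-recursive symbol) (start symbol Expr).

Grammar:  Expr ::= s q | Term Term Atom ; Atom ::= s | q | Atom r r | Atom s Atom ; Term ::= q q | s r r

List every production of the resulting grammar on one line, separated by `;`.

Atom is directly left-recursive.
For Atom: α = {r r, s Atom}, β = {s, q}. Rewrite as Atom → β Atom1 and Atom1 → α Atom1 | ε.

Expr ::= s q | Term Term Atom; Atom ::= s Atom1 | q Atom1; Term ::= q q | s r r; Atom1 ::= r r Atom1 | s Atom Atom1 | ε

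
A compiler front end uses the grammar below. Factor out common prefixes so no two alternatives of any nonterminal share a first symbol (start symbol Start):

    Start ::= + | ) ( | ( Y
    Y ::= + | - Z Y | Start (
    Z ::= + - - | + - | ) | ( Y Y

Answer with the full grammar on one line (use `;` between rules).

Start ::= + | ) ( | ( Y; Y ::= + | - Z Y | Start (; Z ::= ) | ( Y Y | + - Z1; Z1 ::= - | ε

Z has alternatives sharing prefix '+ -': factor to Z → + - Z1 with Z1 → - | ε.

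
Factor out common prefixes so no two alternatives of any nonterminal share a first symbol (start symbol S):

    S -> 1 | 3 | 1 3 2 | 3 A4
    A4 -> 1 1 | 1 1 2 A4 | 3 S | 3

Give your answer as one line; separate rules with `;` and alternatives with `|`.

S has alternatives sharing prefix '1': factor to S → 1 S' with S' → ε | 3 2.
S has alternatives sharing prefix '3': factor to S → 3 S'' with S'' → ε | A4.
A4 has alternatives sharing prefix '1 1': factor to A4 → 1 1 A4' with A4' → ε | 2 A4.
A4 has alternatives sharing prefix '3': factor to A4 → 3 A4'' with A4'' → S | ε.

S -> 1 S' | 3 S''; A4 -> 1 1 A4' | 3 A4''; S' -> eps | 3 2; S'' -> eps | A4; A4' -> eps | 2 A4; A4'' -> S | eps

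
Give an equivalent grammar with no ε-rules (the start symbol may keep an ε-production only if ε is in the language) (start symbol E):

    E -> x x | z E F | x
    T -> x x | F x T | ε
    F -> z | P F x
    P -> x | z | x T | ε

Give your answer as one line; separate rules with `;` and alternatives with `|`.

Nullable nonterminals: {P, T}.
ε ∉ L(G), so no ε-production is kept.
Expand every rule over subsets of its nullable positions: T → F x T gives F x T | F x. F → P F x gives P F x | F x.

E -> x x | z E F | x; T -> x x | F x T | F x; F -> z | P F x | F x; P -> x | z | x T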